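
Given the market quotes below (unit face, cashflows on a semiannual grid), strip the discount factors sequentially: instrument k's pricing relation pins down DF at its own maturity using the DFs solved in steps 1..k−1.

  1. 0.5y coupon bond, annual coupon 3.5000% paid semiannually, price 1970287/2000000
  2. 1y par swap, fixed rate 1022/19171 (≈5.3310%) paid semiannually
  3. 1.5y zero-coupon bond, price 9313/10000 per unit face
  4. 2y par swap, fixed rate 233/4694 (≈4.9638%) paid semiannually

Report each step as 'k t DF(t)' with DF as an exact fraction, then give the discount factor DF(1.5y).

step 1 [0.5y] bond c/2=7/400: DF=(1970287/2000000 − 7/400·(0))/(1+7/400) = 4841/5000 ≈ 0.968200
step 2 [1y] swap r/2=511/19171: DF=(1 − 511/19171·(0.968200))/(1+511/19171) = 9489/10000 ≈ 0.948900
step 3 [1.5y] zero: DF = P = 9313/10000 ≈ 0.931300
step 4 [2y] swap r/2=233/9388: DF=(1 − 233/9388·(0.968200+0.948900+0.931300))/(1+233/9388) = 2267/2500 ≈ 0.906800

1 1/2 4841/5000
2 1 9489/10000
3 3/2 9313/10000
4 2 2267/2500
DF(1.5y) = 9313/10000 ≈ 0.931300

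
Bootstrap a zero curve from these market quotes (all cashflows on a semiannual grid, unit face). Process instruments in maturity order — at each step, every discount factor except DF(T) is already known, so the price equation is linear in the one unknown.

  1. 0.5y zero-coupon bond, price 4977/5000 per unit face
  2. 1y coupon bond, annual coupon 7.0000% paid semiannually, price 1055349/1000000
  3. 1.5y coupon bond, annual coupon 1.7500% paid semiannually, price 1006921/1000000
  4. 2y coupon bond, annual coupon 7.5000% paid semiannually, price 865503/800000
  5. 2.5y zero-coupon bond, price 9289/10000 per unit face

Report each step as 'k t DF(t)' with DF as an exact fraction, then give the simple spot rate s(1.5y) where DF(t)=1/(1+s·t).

1 1/2 4977/5000
2 1 493/500
3 3/2 981/1000
4 2 9357/10000
5 5/2 9289/10000
s(1.5y) = (1/(981/1000) − 1)/(3/2) = 38/2943 ≈ 1.2912%

step 1 [0.5y] zero: DF = P = 4977/5000 ≈ 0.995400
step 2 [1y] bond c/2=7/200: DF=(1055349/1000000 − 7/200·(0.995400))/(1+7/200) = 493/500 ≈ 0.986000
step 3 [1.5y] bond c/2=7/800: DF=(1006921/1000000 − 7/800·(0.995400+0.986000))/(1+7/800) = 981/1000 ≈ 0.981000
step 4 [2y] bond c/2=3/80: DF=(865503/800000 − 3/80·(0.995400+0.986000+0.981000))/(1+3/80) = 9357/10000 ≈ 0.935700
step 5 [2.5y] zero: DF = P = 9289/10000 ≈ 0.928900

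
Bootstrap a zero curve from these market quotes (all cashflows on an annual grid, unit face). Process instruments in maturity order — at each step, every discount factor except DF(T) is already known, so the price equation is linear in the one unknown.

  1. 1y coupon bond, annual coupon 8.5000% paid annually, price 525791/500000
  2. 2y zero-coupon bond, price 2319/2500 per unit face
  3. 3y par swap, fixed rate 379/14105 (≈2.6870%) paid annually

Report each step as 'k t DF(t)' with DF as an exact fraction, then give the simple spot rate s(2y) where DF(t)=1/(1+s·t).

step 1 [1y] bond c/1=17/200: DF=(525791/500000 − 17/200·(0))/(1+17/200) = 2423/2500 ≈ 0.969200
step 2 [2y] zero: DF = P = 2319/2500 ≈ 0.927600
step 3 [3y] swap r/1=379/14105: DF=(1 − 379/14105·(0.969200+0.927600))/(1+379/14105) = 4621/5000 ≈ 0.924200

1 1 2423/2500
2 2 2319/2500
3 3 4621/5000
s(2y) = (1/(2319/2500) − 1)/(2) = 181/4638 ≈ 3.9025%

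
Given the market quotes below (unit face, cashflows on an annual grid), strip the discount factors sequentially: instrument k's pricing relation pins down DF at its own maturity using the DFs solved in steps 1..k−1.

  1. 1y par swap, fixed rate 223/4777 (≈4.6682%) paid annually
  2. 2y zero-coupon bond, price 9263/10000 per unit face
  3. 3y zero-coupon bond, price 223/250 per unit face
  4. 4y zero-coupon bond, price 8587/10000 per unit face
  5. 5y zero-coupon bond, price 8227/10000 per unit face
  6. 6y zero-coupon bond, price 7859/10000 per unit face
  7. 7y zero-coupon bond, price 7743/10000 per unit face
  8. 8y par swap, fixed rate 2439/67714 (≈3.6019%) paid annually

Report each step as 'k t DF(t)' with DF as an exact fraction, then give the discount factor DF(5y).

step 1 [1y] swap r/1=223/4777: DF=(1 − 223/4777·(0))/(1+223/4777) = 4777/5000 ≈ 0.955400
step 2 [2y] zero: DF = P = 9263/10000 ≈ 0.926300
step 3 [3y] zero: DF = P = 223/250 ≈ 0.892000
step 4 [4y] zero: DF = P = 8587/10000 ≈ 0.858700
step 5 [5y] zero: DF = P = 8227/10000 ≈ 0.822700
step 6 [6y] zero: DF = P = 7859/10000 ≈ 0.785900
step 7 [7y] zero: DF = P = 7743/10000 ≈ 0.774300
step 8 [8y] swap r/1=2439/67714: DF=(1 − 2439/67714·(0.955400+0.926300+0.892000+0.858700+0.822700+0.785900+0.774300))/(1+2439/67714) = 7561/10000 ≈ 0.756100

1 1 4777/5000
2 2 9263/10000
3 3 223/250
4 4 8587/10000
5 5 8227/10000
6 6 7859/10000
7 7 7743/10000
8 8 7561/10000
DF(5y) = 8227/10000 ≈ 0.822700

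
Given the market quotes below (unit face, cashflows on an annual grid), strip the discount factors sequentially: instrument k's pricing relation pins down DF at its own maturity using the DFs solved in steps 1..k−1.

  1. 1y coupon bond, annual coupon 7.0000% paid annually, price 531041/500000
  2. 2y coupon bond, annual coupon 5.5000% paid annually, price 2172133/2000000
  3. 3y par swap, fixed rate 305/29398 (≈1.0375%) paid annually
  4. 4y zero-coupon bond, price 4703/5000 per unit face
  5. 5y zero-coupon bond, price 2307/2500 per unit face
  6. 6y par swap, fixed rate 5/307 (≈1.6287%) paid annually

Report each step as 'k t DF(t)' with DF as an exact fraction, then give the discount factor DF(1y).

step 1 [1y] bond c/1=7/100: DF=(531041/500000 − 7/100·(0))/(1+7/100) = 4963/5000 ≈ 0.992600
step 2 [2y] bond c/1=11/200: DF=(2172133/2000000 − 11/200·(0.992600))/(1+11/200) = 9777/10000 ≈ 0.977700
step 3 [3y] swap r/1=305/29398: DF=(1 − 305/29398·(0.992600+0.977700))/(1+305/29398) = 1939/2000 ≈ 0.969500
step 4 [4y] zero: DF = P = 4703/5000 ≈ 0.940600
step 5 [5y] zero: DF = P = 2307/2500 ≈ 0.922800
step 6 [6y] swap r/1=5/307: DF=(1 − 5/307·(0.992600+0.977700+0.969500+0.940600+0.922800))/(1+5/307) = 907/1000 ≈ 0.907000

1 1 4963/5000
2 2 9777/10000
3 3 1939/2000
4 4 4703/5000
5 5 2307/2500
6 6 907/1000
DF(1y) = 4963/5000 ≈ 0.992600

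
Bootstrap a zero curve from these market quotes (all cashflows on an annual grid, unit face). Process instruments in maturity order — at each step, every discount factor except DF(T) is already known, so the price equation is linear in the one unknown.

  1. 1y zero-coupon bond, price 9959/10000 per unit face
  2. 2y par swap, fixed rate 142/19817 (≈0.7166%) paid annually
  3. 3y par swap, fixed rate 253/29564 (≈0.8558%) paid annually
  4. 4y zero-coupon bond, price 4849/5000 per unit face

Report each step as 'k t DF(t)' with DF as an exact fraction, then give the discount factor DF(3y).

step 1 [1y] zero: DF = P = 9959/10000 ≈ 0.995900
step 2 [2y] swap r/1=142/19817: DF=(1 − 142/19817·(0.995900))/(1+142/19817) = 4929/5000 ≈ 0.985800
step 3 [3y] swap r/1=253/29564: DF=(1 − 253/29564·(0.995900+0.985800))/(1+253/29564) = 9747/10000 ≈ 0.974700
step 4 [4y] zero: DF = P = 4849/5000 ≈ 0.969800

1 1 9959/10000
2 2 4929/5000
3 3 9747/10000
4 4 4849/5000
DF(3y) = 9747/10000 ≈ 0.974700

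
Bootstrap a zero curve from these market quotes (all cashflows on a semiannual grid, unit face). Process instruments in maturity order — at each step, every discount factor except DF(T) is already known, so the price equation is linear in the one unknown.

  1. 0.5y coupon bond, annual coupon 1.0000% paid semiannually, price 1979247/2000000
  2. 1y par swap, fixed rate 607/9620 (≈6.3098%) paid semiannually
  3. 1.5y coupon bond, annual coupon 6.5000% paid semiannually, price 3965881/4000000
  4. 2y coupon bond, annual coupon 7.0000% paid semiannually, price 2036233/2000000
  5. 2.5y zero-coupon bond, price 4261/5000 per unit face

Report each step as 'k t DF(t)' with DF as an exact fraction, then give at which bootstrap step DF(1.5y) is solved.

step 1 [0.5y] bond c/2=1/200: DF=(1979247/2000000 − 1/200·(0))/(1+1/200) = 9847/10000 ≈ 0.984700
step 2 [1y] swap r/2=607/19240: DF=(1 − 607/19240·(0.984700))/(1+607/19240) = 9393/10000 ≈ 0.939300
step 3 [1.5y] bond c/2=13/400: DF=(3965881/4000000 − 13/400·(0.984700+0.939300))/(1+13/400) = 8997/10000 ≈ 0.899700
step 4 [2y] bond c/2=7/200: DF=(2036233/2000000 − 7/200·(0.984700+0.939300+0.899700))/(1+7/200) = 4441/5000 ≈ 0.888200
step 5 [2.5y] zero: DF = P = 4261/5000 ≈ 0.852200

1 1/2 9847/10000
2 1 9393/10000
3 3/2 8997/10000
4 2 4441/5000
5 5/2 4261/5000
DF(1.5y) is solved at step 3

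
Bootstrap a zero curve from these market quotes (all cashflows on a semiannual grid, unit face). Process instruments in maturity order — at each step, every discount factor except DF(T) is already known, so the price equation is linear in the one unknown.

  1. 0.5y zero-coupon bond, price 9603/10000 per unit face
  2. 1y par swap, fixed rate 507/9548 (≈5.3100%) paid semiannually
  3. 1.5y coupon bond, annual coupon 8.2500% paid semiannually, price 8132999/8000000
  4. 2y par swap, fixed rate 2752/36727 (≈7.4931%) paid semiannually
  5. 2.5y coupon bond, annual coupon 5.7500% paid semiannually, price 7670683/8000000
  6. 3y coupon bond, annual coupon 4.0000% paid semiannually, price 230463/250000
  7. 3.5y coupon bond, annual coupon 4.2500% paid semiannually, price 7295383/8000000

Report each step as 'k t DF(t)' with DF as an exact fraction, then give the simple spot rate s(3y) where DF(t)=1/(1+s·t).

step 1 [0.5y] zero: DF = P = 9603/10000 ≈ 0.960300
step 2 [1y] swap r/2=507/19096: DF=(1 − 507/19096·(0.960300))/(1+507/19096) = 9493/10000 ≈ 0.949300
step 3 [1.5y] bond c/2=33/800: DF=(8132999/8000000 − 33/800·(0.960300+0.949300))/(1+33/800) = 9007/10000 ≈ 0.900700
step 4 [2y] swap r/2=1376/36727: DF=(1 − 1376/36727·(0.960300+0.949300+0.900700))/(1+1376/36727) = 539/625 ≈ 0.862400
step 5 [2.5y] bond c/2=23/800: DF=(7670683/8000000 − 23/800·(0.960300+0.949300+0.900700+0.862400))/(1+23/800) = 4147/5000 ≈ 0.829400
step 6 [3y] bond c/2=1/50: DF=(230463/250000 − 1/50·(0.960300+0.949300+0.900700+0.862400+0.829400))/(1+1/50) = 1631/2000 ≈ 0.815500
step 7 [3.5y] bond c/2=17/800: DF=(7295383/8000000 − 17/800·(0.960300+0.949300+0.900700+0.862400+0.829400+0.815500))/(1+17/800) = 7823/10000 ≈ 0.782300

1 1/2 9603/10000
2 1 9493/10000
3 3/2 9007/10000
4 2 539/625
5 5/2 4147/5000
6 3 1631/2000
7 7/2 7823/10000
s(3y) = (1/(1631/2000) − 1)/(3) = 123/1631 ≈ 7.5414%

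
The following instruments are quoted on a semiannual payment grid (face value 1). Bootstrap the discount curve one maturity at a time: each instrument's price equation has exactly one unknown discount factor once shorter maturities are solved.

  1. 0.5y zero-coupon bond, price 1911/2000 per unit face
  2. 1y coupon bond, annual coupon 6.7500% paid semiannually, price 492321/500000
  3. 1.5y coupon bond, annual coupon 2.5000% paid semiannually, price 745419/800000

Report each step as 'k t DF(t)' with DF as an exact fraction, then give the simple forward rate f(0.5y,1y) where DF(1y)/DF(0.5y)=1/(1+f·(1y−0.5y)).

step 1 [0.5y] zero: DF = P = 1911/2000 ≈ 0.955500
step 2 [1y] bond c/2=27/800: DF=(492321/500000 − 27/800·(0.955500))/(1+27/800) = 9213/10000 ≈ 0.921300
step 3 [1.5y] bond c/2=1/80: DF=(745419/800000 − 1/80·(0.955500+0.921300))/(1+1/80) = 8971/10000 ≈ 0.897100

1 1/2 1911/2000
2 1 9213/10000
3 3/2 8971/10000
f(0.5y,1y) = ((1911/2000)/(9213/10000) − 1)/(1/2) = 228/3071 ≈ 7.4243%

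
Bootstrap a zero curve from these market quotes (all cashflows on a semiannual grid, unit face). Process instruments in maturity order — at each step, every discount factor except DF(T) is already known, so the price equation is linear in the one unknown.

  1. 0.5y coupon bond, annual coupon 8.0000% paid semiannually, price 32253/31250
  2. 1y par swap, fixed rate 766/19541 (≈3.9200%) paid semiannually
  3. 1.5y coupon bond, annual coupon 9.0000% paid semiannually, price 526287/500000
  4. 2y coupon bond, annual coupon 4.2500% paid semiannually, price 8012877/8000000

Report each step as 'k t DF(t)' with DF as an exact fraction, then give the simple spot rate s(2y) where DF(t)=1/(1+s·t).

1 1/2 2481/2500
2 1 9617/10000
3 3/2 9231/10000
4 2 9209/10000
s(2y) = (1/(9209/10000) − 1)/(2) = 791/18418 ≈ 4.2947%

step 1 [0.5y] bond c/2=1/25: DF=(32253/31250 − 1/25·(0))/(1+1/25) = 2481/2500 ≈ 0.992400
step 2 [1y] swap r/2=383/19541: DF=(1 − 383/19541·(0.992400))/(1+383/19541) = 9617/10000 ≈ 0.961700
step 3 [1.5y] bond c/2=9/200: DF=(526287/500000 − 9/200·(0.992400+0.961700))/(1+9/200) = 9231/10000 ≈ 0.923100
step 4 [2y] bond c/2=17/800: DF=(8012877/8000000 − 17/800·(0.992400+0.961700+0.923100))/(1+17/800) = 9209/10000 ≈ 0.920900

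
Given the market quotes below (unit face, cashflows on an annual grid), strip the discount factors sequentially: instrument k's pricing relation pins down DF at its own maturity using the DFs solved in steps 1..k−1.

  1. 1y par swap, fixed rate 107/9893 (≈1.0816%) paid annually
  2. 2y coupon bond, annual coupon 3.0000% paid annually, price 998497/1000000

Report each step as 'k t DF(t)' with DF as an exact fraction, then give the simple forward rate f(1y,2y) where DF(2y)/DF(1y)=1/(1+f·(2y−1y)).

step 1 [1y] swap r/1=107/9893: DF=(1 − 107/9893·(0))/(1+107/9893) = 9893/10000 ≈ 0.989300
step 2 [2y] bond c/1=3/100: DF=(998497/1000000 − 3/100·(0.989300))/(1+3/100) = 4703/5000 ≈ 0.940600

1 1 9893/10000
2 2 4703/5000
f(1y,2y) = ((9893/10000)/(4703/5000) − 1)/(1) = 487/9406 ≈ 5.1775%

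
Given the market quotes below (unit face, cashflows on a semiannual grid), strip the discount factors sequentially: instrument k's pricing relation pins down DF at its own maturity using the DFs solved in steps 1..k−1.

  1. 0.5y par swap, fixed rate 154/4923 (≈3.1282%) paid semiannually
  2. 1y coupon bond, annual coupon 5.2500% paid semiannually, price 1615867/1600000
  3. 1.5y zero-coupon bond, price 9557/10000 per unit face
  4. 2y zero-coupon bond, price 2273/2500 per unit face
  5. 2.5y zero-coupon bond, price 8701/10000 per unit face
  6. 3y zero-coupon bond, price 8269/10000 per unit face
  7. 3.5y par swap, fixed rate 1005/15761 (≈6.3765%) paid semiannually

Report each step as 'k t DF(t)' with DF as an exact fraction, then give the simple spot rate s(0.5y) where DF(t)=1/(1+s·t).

step 1 [0.5y] swap r/2=77/4923: DF=(1 − 77/4923·(0))/(1+77/4923) = 4923/5000 ≈ 0.984600
step 2 [1y] bond c/2=21/800: DF=(1615867/1600000 − 21/800·(0.984600))/(1+21/800) = 9589/10000 ≈ 0.958900
step 3 [1.5y] zero: DF = P = 9557/10000 ≈ 0.955700
step 4 [2y] zero: DF = P = 2273/2500 ≈ 0.909200
step 5 [2.5y] zero: DF = P = 8701/10000 ≈ 0.870100
step 6 [3y] zero: DF = P = 8269/10000 ≈ 0.826900
step 7 [3.5y] swap r/2=1005/31522: DF=(1 − 1005/31522·(0.984600+0.958900+0.955700+0.909200+0.870100+0.826900))/(1+1005/31522) = 799/1000 ≈ 0.799000

1 1/2 4923/5000
2 1 9589/10000
3 3/2 9557/10000
4 2 2273/2500
5 5/2 8701/10000
6 3 8269/10000
7 7/2 799/1000
s(0.5y) = (1/(4923/5000) − 1)/(1/2) = 154/4923 ≈ 3.1282%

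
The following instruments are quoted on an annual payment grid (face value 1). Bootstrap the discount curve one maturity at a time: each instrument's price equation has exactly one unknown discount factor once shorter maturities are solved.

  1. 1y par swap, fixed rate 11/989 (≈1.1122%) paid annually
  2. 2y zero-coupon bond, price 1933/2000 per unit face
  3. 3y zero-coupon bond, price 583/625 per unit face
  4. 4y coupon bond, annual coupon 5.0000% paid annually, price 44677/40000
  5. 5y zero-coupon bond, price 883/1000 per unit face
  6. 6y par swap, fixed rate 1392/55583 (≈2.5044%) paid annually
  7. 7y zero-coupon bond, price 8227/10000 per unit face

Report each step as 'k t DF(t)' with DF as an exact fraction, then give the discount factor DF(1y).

step 1 [1y] swap r/1=11/989: DF=(1 − 11/989·(0))/(1+11/989) = 989/1000 ≈ 0.989000
step 2 [2y] zero: DF = P = 1933/2000 ≈ 0.966500
step 3 [3y] zero: DF = P = 583/625 ≈ 0.932800
step 4 [4y] bond c/1=1/20: DF=(44677/40000 − 1/20·(0.989000+0.966500+0.932800))/(1+1/20) = 4631/5000 ≈ 0.926200
step 5 [5y] zero: DF = P = 883/1000 ≈ 0.883000
step 6 [6y] swap r/1=1392/55583: DF=(1 − 1392/55583·(0.989000+0.966500+0.932800+0.926200+0.883000))/(1+1392/55583) = 538/625 ≈ 0.860800
step 7 [7y] zero: DF = P = 8227/10000 ≈ 0.822700

1 1 989/1000
2 2 1933/2000
3 3 583/625
4 4 4631/5000
5 5 883/1000
6 6 538/625
7 7 8227/10000
DF(1y) = 989/1000 ≈ 0.989000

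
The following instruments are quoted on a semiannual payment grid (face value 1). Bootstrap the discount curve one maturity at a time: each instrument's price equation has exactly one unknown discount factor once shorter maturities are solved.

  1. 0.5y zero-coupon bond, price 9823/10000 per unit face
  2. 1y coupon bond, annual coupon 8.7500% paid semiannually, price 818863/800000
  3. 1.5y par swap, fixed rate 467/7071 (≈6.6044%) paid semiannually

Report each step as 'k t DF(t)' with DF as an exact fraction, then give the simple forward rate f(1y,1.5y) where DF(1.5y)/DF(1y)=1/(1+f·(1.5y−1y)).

step 1 [0.5y] zero: DF = P = 9823/10000 ≈ 0.982300
step 2 [1y] bond c/2=7/160: DF=(818863/800000 − 7/160·(0.982300))/(1+7/160) = 1879/2000 ≈ 0.939500
step 3 [1.5y] swap r/2=467/14142: DF=(1 − 467/14142·(0.982300+0.939500))/(1+467/14142) = 4533/5000 ≈ 0.906600

1 1/2 9823/10000
2 1 1879/2000
3 3/2 4533/5000
f(1y,1.5y) = ((1879/2000)/(4533/5000) − 1)/(1/2) = 329/4533 ≈ 7.2579%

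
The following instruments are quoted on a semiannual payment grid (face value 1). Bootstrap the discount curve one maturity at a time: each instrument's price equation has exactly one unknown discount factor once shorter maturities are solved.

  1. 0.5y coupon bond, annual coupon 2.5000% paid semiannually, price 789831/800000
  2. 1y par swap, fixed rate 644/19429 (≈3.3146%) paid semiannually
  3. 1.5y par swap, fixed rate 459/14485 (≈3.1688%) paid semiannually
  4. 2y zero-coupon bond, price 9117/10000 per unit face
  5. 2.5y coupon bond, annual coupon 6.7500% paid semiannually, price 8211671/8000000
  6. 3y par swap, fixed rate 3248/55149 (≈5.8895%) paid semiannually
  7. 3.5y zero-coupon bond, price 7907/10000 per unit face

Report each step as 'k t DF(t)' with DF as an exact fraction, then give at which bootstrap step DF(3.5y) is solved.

step 1 [0.5y] bond c/2=1/80: DF=(789831/800000 − 1/80·(0))/(1+1/80) = 9751/10000 ≈ 0.975100
step 2 [1y] swap r/2=322/19429: DF=(1 − 322/19429·(0.975100))/(1+322/19429) = 4839/5000 ≈ 0.967800
step 3 [1.5y] swap r/2=459/28970: DF=(1 − 459/28970·(0.975100+0.967800))/(1+459/28970) = 9541/10000 ≈ 0.954100
step 4 [2y] zero: DF = P = 9117/10000 ≈ 0.911700
step 5 [2.5y] bond c/2=27/800: DF=(8211671/8000000 − 27/800·(0.975100+0.967800+0.954100+0.911700))/(1+27/800) = 4343/5000 ≈ 0.868600
step 6 [3y] swap r/2=1624/55149: DF=(1 − 1624/55149·(0.975100+0.967800+0.954100+0.911700+0.868600))/(1+1624/55149) = 1047/1250 ≈ 0.837600
step 7 [3.5y] zero: DF = P = 7907/10000 ≈ 0.790700

1 1/2 9751/10000
2 1 4839/5000
3 3/2 9541/10000
4 2 9117/10000
5 5/2 4343/5000
6 3 1047/1250
7 7/2 7907/10000
DF(3.5y) is solved at step 7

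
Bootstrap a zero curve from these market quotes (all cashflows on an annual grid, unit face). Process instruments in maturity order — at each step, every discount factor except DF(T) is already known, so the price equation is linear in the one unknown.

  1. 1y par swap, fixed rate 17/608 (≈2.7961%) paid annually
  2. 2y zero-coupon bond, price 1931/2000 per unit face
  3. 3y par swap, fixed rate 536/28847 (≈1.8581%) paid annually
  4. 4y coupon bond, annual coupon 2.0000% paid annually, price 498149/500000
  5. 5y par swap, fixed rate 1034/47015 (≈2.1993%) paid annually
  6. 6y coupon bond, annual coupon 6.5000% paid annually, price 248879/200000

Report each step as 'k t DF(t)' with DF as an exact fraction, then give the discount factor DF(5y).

1 1 608/625
2 2 1931/2000
3 3 1183/1250
4 4 4601/5000
5 5 4483/5000
6 6 1763/2000
DF(5y) = 4483/5000 ≈ 0.896600

step 1 [1y] swap r/1=17/608: DF=(1 − 17/608·(0))/(1+17/608) = 608/625 ≈ 0.972800
step 2 [2y] zero: DF = P = 1931/2000 ≈ 0.965500
step 3 [3y] swap r/1=536/28847: DF=(1 − 536/28847·(0.972800+0.965500))/(1+536/28847) = 1183/1250 ≈ 0.946400
step 4 [4y] bond c/1=1/50: DF=(498149/500000 − 1/50·(0.972800+0.965500+0.946400))/(1+1/50) = 4601/5000 ≈ 0.920200
step 5 [5y] swap r/1=1034/47015: DF=(1 − 1034/47015·(0.972800+0.965500+0.946400+0.920200))/(1+1034/47015) = 4483/5000 ≈ 0.896600
step 6 [6y] bond c/1=13/200: DF=(248879/200000 − 13/200·(0.972800+0.965500+0.946400+0.920200+0.896600))/(1+13/200) = 1763/2000 ≈ 0.881500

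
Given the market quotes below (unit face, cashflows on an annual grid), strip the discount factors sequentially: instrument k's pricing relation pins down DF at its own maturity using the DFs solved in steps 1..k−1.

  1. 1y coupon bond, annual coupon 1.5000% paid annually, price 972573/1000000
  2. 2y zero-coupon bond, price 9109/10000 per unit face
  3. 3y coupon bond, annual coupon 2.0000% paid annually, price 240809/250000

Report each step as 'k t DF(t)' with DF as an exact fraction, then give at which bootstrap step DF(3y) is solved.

1 1 4791/5000
2 2 9109/10000
3 3 9077/10000
DF(3y) is solved at step 3

step 1 [1y] bond c/1=3/200: DF=(972573/1000000 − 3/200·(0))/(1+3/200) = 4791/5000 ≈ 0.958200
step 2 [2y] zero: DF = P = 9109/10000 ≈ 0.910900
step 3 [3y] bond c/1=1/50: DF=(240809/250000 − 1/50·(0.958200+0.910900))/(1+1/50) = 9077/10000 ≈ 0.907700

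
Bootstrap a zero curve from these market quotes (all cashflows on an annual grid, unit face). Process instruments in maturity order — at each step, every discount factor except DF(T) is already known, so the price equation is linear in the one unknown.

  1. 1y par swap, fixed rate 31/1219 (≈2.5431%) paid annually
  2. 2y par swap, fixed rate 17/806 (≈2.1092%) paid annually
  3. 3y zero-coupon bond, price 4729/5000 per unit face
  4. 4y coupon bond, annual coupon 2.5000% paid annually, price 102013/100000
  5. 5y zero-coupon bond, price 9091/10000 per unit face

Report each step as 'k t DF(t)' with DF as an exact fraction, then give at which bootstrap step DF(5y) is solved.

1 1 1219/1250
2 2 1199/1250
3 3 4729/5000
4 4 37/40
5 5 9091/10000
DF(5y) is solved at step 5

step 1 [1y] swap r/1=31/1219: DF=(1 − 31/1219·(0))/(1+31/1219) = 1219/1250 ≈ 0.975200
step 2 [2y] swap r/1=17/806: DF=(1 − 17/806·(0.975200))/(1+17/806) = 1199/1250 ≈ 0.959200
step 3 [3y] zero: DF = P = 4729/5000 ≈ 0.945800
step 4 [4y] bond c/1=1/40: DF=(102013/100000 − 1/40·(0.975200+0.959200+0.945800))/(1+1/40) = 37/40 ≈ 0.925000
step 5 [5y] zero: DF = P = 9091/10000 ≈ 0.909100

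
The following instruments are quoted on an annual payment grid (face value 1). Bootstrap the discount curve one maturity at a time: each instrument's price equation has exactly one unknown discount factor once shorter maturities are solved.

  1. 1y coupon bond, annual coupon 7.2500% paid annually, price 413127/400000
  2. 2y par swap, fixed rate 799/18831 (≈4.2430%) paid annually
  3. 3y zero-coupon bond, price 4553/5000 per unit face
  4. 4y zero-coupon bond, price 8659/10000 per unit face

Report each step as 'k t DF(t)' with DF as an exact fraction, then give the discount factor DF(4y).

1 1 963/1000
2 2 9201/10000
3 3 4553/5000
4 4 8659/10000
DF(4y) = 8659/10000 ≈ 0.865900

step 1 [1y] bond c/1=29/400: DF=(413127/400000 − 29/400·(0))/(1+29/400) = 963/1000 ≈ 0.963000
step 2 [2y] swap r/1=799/18831: DF=(1 − 799/18831·(0.963000))/(1+799/18831) = 9201/10000 ≈ 0.920100
step 3 [3y] zero: DF = P = 4553/5000 ≈ 0.910600
step 4 [4y] zero: DF = P = 8659/10000 ≈ 0.865900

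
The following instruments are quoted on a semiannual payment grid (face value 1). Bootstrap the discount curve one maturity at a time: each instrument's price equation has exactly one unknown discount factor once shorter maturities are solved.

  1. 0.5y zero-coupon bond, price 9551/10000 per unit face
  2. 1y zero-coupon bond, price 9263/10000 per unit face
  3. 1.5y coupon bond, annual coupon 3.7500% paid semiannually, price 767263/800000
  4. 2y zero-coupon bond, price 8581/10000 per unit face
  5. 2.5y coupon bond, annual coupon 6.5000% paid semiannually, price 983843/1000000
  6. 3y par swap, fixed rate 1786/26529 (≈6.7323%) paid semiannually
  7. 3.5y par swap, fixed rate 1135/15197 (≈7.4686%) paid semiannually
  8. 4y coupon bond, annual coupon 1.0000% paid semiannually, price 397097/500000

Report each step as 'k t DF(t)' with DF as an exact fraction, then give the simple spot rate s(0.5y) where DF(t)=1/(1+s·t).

step 1 [0.5y] zero: DF = P = 9551/10000 ≈ 0.955100
step 2 [1y] zero: DF = P = 9263/10000 ≈ 0.926300
step 3 [1.5y] bond c/2=3/160: DF=(767263/800000 − 3/160·(0.955100+0.926300))/(1+3/160) = 2267/2500 ≈ 0.906800
step 4 [2y] zero: DF = P = 8581/10000 ≈ 0.858100
step 5 [2.5y] bond c/2=13/400: DF=(983843/1000000 − 13/400·(0.955100+0.926300+0.906800+0.858100))/(1+13/400) = 8381/10000 ≈ 0.838100
step 6 [3y] swap r/2=893/26529: DF=(1 − 893/26529·(0.955100+0.926300+0.906800+0.858100+0.838100))/(1+893/26529) = 4107/5000 ≈ 0.821400
step 7 [3.5y] swap r/2=1135/30394: DF=(1 − 1135/30394·(0.955100+0.926300+0.906800+0.858100+0.838100+0.821400))/(1+1135/30394) = 773/1000 ≈ 0.773000
step 8 [4y] bond c/2=1/200: DF=(397097/500000 − 1/200·(0.955100+0.926300+0.906800+0.858100+0.838100+0.821400+0.773000))/(1+1/200) = 19/25 ≈ 0.760000

1 1/2 9551/10000
2 1 9263/10000
3 3/2 2267/2500
4 2 8581/10000
5 5/2 8381/10000
6 3 4107/5000
7 7/2 773/1000
8 4 19/25
s(0.5y) = (1/(9551/10000) − 1)/(1/2) = 898/9551 ≈ 9.4022%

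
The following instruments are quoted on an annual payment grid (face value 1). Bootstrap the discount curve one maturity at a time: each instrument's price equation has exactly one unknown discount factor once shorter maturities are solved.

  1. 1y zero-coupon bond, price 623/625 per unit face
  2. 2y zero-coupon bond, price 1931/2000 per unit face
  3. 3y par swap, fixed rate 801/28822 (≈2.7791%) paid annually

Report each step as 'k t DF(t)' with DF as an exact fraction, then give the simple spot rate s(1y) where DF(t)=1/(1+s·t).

step 1 [1y] zero: DF = P = 623/625 ≈ 0.996800
step 2 [2y] zero: DF = P = 1931/2000 ≈ 0.965500
step 3 [3y] swap r/1=801/28822: DF=(1 − 801/28822·(0.996800+0.965500))/(1+801/28822) = 9199/10000 ≈ 0.919900

1 1 623/625
2 2 1931/2000
3 3 9199/10000
s(1y) = (1/(623/625) − 1)/(1) = 2/623 ≈ 0.3210%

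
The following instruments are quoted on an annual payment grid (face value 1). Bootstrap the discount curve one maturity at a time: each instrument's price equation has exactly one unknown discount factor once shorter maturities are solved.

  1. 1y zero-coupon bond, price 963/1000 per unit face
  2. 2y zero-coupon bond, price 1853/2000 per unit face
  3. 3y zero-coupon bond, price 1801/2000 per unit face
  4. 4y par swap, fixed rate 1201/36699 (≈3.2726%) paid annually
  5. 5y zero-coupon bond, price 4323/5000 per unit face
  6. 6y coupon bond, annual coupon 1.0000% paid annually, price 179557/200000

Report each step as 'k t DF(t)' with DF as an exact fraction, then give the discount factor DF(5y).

step 1 [1y] zero: DF = P = 963/1000 ≈ 0.963000
step 2 [2y] zero: DF = P = 1853/2000 ≈ 0.926500
step 3 [3y] zero: DF = P = 1801/2000 ≈ 0.900500
step 4 [4y] swap r/1=1201/36699: DF=(1 − 1201/36699·(0.963000+0.926500+0.900500))/(1+1201/36699) = 8799/10000 ≈ 0.879900
step 5 [5y] zero: DF = P = 4323/5000 ≈ 0.864600
step 6 [6y] bond c/1=1/100: DF=(179557/200000 − 1/100·(0.963000+0.926500+0.900500+0.879900+0.864600))/(1+1/100) = 211/250 ≈ 0.844000

1 1 963/1000
2 2 1853/2000
3 3 1801/2000
4 4 8799/10000
5 5 4323/5000
6 6 211/250
DF(5y) = 4323/5000 ≈ 0.864600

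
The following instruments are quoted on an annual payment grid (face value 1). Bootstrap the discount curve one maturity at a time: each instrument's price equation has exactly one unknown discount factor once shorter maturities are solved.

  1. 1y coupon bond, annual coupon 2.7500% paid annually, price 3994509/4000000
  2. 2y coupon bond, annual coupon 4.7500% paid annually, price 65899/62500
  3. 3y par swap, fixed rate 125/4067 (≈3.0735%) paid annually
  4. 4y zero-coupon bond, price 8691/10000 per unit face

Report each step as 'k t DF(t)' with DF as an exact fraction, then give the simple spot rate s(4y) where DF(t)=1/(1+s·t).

1 1 9719/10000
2 2 77/80
3 3 73/80
4 4 8691/10000
s(4y) = (1/(8691/10000) − 1)/(4) = 1309/34764 ≈ 3.7654%

step 1 [1y] bond c/1=11/400: DF=(3994509/4000000 − 11/400·(0))/(1+11/400) = 9719/10000 ≈ 0.971900
step 2 [2y] bond c/1=19/400: DF=(65899/62500 − 19/400·(0.971900))/(1+19/400) = 77/80 ≈ 0.962500
step 3 [3y] swap r/1=125/4067: DF=(1 − 125/4067·(0.971900+0.962500))/(1+125/4067) = 73/80 ≈ 0.912500
step 4 [4y] zero: DF = P = 8691/10000 ≈ 0.869100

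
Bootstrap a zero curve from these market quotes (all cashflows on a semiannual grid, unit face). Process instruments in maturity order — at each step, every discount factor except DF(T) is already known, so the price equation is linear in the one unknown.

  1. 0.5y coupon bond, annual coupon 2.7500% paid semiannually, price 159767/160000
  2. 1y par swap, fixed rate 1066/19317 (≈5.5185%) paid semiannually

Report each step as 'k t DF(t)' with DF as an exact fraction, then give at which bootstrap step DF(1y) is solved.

1 1/2 197/200
2 1 9467/10000
DF(1y) is solved at step 2

step 1 [0.5y] bond c/2=11/800: DF=(159767/160000 − 11/800·(0))/(1+11/800) = 197/200 ≈ 0.985000
step 2 [1y] swap r/2=533/19317: DF=(1 − 533/19317·(0.985000))/(1+533/19317) = 9467/10000 ≈ 0.946700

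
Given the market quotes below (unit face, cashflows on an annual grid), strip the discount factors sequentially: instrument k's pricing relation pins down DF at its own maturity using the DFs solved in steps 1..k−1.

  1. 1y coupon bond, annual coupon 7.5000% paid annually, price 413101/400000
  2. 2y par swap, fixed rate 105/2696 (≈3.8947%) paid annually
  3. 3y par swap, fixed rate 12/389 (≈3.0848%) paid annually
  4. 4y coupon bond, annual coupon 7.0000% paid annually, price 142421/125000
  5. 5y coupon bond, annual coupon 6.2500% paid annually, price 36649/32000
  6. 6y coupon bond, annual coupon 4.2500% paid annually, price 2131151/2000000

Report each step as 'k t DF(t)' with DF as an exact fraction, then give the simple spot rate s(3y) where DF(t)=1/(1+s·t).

1 1 9607/10000
2 2 1853/2000
3 3 571/625
4 4 551/625
5 5 8613/10000
6 6 8369/10000
s(3y) = (1/(571/625) − 1)/(3) = 18/571 ≈ 3.1524%

step 1 [1y] bond c/1=3/40: DF=(413101/400000 − 3/40·(0))/(1+3/40) = 9607/10000 ≈ 0.960700
step 2 [2y] swap r/1=105/2696: DF=(1 − 105/2696·(0.960700))/(1+105/2696) = 1853/2000 ≈ 0.926500
step 3 [3y] swap r/1=12/389: DF=(1 − 12/389·(0.960700+0.926500))/(1+12/389) = 571/625 ≈ 0.913600
step 4 [4y] bond c/1=7/100: DF=(142421/125000 − 7/100·(0.960700+0.926500+0.913600))/(1+7/100) = 551/625 ≈ 0.881600
step 5 [5y] bond c/1=1/16: DF=(36649/32000 − 1/16·(0.960700+0.926500+0.913600+0.881600))/(1+1/16) = 8613/10000 ≈ 0.861300
step 6 [6y] bond c/1=17/400: DF=(2131151/2000000 − 17/400·(0.960700+0.926500+0.913600+0.881600+0.861300))/(1+17/400) = 8369/10000 ≈ 0.836900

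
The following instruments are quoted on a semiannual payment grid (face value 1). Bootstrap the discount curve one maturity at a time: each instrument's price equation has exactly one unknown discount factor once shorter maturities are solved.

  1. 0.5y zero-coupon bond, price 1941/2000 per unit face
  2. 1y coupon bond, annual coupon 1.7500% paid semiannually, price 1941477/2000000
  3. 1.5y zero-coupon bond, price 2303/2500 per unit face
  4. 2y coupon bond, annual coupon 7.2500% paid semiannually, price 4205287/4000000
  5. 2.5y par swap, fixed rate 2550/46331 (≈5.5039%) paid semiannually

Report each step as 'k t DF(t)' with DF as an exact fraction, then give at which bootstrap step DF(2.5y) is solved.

1 1/2 1941/2000
2 1 9539/10000
3 3/2 2303/2500
4 2 183/200
5 5/2 349/400
DF(2.5y) is solved at step 5

step 1 [0.5y] zero: DF = P = 1941/2000 ≈ 0.970500
step 2 [1y] bond c/2=7/800: DF=(1941477/2000000 − 7/800·(0.970500))/(1+7/800) = 9539/10000 ≈ 0.953900
step 3 [1.5y] zero: DF = P = 2303/2500 ≈ 0.921200
step 4 [2y] bond c/2=29/800: DF=(4205287/4000000 − 29/800·(0.970500+0.953900+0.921200))/(1+29/800) = 183/200 ≈ 0.915000
step 5 [2.5y] swap r/2=1275/46331: DF=(1 − 1275/46331·(0.970500+0.953900+0.921200+0.915000))/(1+1275/46331) = 349/400 ≈ 0.872500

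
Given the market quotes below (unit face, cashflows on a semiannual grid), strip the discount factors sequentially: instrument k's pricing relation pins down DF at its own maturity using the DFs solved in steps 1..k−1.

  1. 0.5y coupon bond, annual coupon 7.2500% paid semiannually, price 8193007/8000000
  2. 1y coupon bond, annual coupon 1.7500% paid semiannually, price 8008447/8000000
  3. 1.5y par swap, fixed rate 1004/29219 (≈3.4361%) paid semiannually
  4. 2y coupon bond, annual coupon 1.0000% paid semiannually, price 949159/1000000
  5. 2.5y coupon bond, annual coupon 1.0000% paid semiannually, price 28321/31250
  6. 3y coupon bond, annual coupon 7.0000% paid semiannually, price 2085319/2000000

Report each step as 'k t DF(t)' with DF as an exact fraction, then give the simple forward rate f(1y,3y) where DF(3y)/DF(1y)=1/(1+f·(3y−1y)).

step 1 [0.5y] bond c/2=29/800: DF=(8193007/8000000 − 29/800·(0))/(1+29/800) = 9883/10000 ≈ 0.988300
step 2 [1y] bond c/2=7/800: DF=(8008447/8000000 − 7/800·(0.988300))/(1+7/800) = 4919/5000 ≈ 0.983800
step 3 [1.5y] swap r/2=502/29219: DF=(1 − 502/29219·(0.988300+0.983800))/(1+502/29219) = 4749/5000 ≈ 0.949800
step 4 [2y] bond c/2=1/200: DF=(949159/1000000 − 1/200·(0.988300+0.983800+0.949800))/(1+1/200) = 9299/10000 ≈ 0.929900
step 5 [2.5y] bond c/2=1/200: DF=(28321/31250 − 1/200·(0.988300+0.983800+0.949800+0.929900))/(1+1/200) = 4413/5000 ≈ 0.882600
step 6 [3y] bond c/2=7/200: DF=(2085319/2000000 − 7/200·(0.988300+0.983800+0.949800+0.929900+0.882600))/(1+7/200) = 8473/10000 ≈ 0.847300

1 1/2 9883/10000
2 1 4919/5000
3 3/2 4749/5000
4 2 9299/10000
5 5/2 4413/5000
6 3 8473/10000
f(1y,3y) = ((4919/5000)/(8473/10000) − 1)/(2) = 1365/16946 ≈ 8.0550%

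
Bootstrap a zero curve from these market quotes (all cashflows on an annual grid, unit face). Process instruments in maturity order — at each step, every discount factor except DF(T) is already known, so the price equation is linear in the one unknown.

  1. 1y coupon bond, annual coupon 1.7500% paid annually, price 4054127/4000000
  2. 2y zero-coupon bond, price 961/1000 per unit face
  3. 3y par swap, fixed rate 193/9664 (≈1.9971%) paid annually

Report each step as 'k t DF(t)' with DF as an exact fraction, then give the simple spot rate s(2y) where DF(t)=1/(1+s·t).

step 1 [1y] bond c/1=7/400: DF=(4054127/4000000 − 7/400·(0))/(1+7/400) = 9961/10000 ≈ 0.996100
step 2 [2y] zero: DF = P = 961/1000 ≈ 0.961000
step 3 [3y] swap r/1=193/9664: DF=(1 − 193/9664·(0.996100+0.961000))/(1+193/9664) = 9421/10000 ≈ 0.942100

1 1 9961/10000
2 2 961/1000
3 3 9421/10000
s(2y) = (1/(961/1000) − 1)/(2) = 39/1922 ≈ 2.0291%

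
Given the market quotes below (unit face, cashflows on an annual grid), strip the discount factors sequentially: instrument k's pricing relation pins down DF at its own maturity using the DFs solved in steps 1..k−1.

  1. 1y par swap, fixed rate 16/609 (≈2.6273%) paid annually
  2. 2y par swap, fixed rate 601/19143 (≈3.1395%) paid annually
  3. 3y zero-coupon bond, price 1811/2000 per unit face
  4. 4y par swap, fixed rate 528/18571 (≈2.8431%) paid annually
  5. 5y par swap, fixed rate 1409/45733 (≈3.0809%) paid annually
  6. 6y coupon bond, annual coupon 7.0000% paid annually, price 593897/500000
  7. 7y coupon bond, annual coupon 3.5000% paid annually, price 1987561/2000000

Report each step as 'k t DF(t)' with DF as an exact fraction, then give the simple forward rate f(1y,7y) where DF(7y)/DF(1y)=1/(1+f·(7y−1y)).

1 1 609/625
2 2 9399/10000
3 3 1811/2000
4 4 559/625
5 5 8591/10000
6 6 8109/10000
7 7 7781/10000
f(1y,7y) = ((609/625)/(7781/10000) − 1)/(6) = 1963/46686 ≈ 4.2047%

step 1 [1y] swap r/1=16/609: DF=(1 − 16/609·(0))/(1+16/609) = 609/625 ≈ 0.974400
step 2 [2y] swap r/1=601/19143: DF=(1 − 601/19143·(0.974400))/(1+601/19143) = 9399/10000 ≈ 0.939900
step 3 [3y] zero: DF = P = 1811/2000 ≈ 0.905500
step 4 [4y] swap r/1=528/18571: DF=(1 − 528/18571·(0.974400+0.939900+0.905500))/(1+528/18571) = 559/625 ≈ 0.894400
step 5 [5y] swap r/1=1409/45733: DF=(1 − 1409/45733·(0.974400+0.939900+0.905500+0.894400))/(1+1409/45733) = 8591/10000 ≈ 0.859100
step 6 [6y] bond c/1=7/100: DF=(593897/500000 − 7/100·(0.974400+0.939900+0.905500+0.894400+0.859100))/(1+7/100) = 8109/10000 ≈ 0.810900
step 7 [7y] bond c/1=7/200: DF=(1987561/2000000 − 7/200·(0.974400+0.939900+0.905500+0.894400+0.859100+0.810900))/(1+7/200) = 7781/10000 ≈ 0.778100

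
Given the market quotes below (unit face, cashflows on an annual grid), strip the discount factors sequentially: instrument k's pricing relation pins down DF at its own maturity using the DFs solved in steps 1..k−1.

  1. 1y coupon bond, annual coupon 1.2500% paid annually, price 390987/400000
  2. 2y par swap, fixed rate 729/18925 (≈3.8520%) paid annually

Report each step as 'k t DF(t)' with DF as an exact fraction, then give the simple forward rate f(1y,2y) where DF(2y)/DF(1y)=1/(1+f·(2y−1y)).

step 1 [1y] bond c/1=1/80: DF=(390987/400000 − 1/80·(0))/(1+1/80) = 4827/5000 ≈ 0.965400
step 2 [2y] swap r/1=729/18925: DF=(1 − 729/18925·(0.965400))/(1+729/18925) = 9271/10000 ≈ 0.927100

1 1 4827/5000
2 2 9271/10000
f(1y,2y) = ((4827/5000)/(9271/10000) − 1)/(1) = 383/9271 ≈ 4.1312%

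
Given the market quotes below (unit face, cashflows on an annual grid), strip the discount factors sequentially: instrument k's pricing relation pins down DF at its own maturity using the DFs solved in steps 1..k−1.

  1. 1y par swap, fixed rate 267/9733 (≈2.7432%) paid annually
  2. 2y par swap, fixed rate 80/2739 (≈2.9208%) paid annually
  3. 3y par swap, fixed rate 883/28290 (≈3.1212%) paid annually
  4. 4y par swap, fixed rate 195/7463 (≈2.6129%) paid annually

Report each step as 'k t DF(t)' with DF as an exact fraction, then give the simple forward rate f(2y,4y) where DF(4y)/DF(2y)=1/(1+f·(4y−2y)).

1 1 9733/10000
2 2 118/125
3 3 9117/10000
4 4 361/400
f(2y,4y) = ((118/125)/(361/400) − 1)/(2) = 83/3610 ≈ 2.2992%

step 1 [1y] swap r/1=267/9733: DF=(1 − 267/9733·(0))/(1+267/9733) = 9733/10000 ≈ 0.973300
step 2 [2y] swap r/1=80/2739: DF=(1 − 80/2739·(0.973300))/(1+80/2739) = 118/125 ≈ 0.944000
step 3 [3y] swap r/1=883/28290: DF=(1 − 883/28290·(0.973300+0.944000))/(1+883/28290) = 9117/10000 ≈ 0.911700
step 4 [4y] swap r/1=195/7463: DF=(1 − 195/7463·(0.973300+0.944000+0.911700))/(1+195/7463) = 361/400 ≈ 0.902500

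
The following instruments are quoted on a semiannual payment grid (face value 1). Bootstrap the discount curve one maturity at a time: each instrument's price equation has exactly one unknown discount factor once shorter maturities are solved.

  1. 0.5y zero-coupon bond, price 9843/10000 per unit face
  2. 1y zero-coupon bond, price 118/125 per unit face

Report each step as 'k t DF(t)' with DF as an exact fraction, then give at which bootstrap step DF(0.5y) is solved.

1 1/2 9843/10000
2 1 118/125
DF(0.5y) is solved at step 1

step 1 [0.5y] zero: DF = P = 9843/10000 ≈ 0.984300
step 2 [1y] zero: DF = P = 118/125 ≈ 0.944000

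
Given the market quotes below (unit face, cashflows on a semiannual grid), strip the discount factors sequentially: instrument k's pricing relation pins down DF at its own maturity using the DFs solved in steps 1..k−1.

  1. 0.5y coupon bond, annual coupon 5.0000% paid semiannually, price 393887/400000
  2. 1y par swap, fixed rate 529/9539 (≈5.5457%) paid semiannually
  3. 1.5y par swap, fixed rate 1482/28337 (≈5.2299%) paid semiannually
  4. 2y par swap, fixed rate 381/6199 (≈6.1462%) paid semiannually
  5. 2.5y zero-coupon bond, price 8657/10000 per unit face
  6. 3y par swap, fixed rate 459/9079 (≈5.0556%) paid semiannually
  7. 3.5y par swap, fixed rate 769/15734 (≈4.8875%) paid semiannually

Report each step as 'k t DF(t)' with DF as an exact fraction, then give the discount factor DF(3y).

1 1/2 9607/10000
2 1 9471/10000
3 3/2 9259/10000
4 2 8857/10000
5 5/2 8657/10000
6 3 8623/10000
7 7/2 4231/5000
DF(3y) = 8623/10000 ≈ 0.862300

step 1 [0.5y] bond c/2=1/40: DF=(393887/400000 − 1/40·(0))/(1+1/40) = 9607/10000 ≈ 0.960700
step 2 [1y] swap r/2=529/19078: DF=(1 − 529/19078·(0.960700))/(1+529/19078) = 9471/10000 ≈ 0.947100
step 3 [1.5y] swap r/2=741/28337: DF=(1 − 741/28337·(0.960700+0.947100))/(1+741/28337) = 9259/10000 ≈ 0.925900
step 4 [2y] swap r/2=381/12398: DF=(1 − 381/12398·(0.960700+0.947100+0.925900))/(1+381/12398) = 8857/10000 ≈ 0.885700
step 5 [2.5y] zero: DF = P = 8657/10000 ≈ 0.865700
step 6 [3y] swap r/2=459/18158: DF=(1 − 459/18158·(0.960700+0.947100+0.925900+0.885700+0.865700))/(1+459/18158) = 8623/10000 ≈ 0.862300
step 7 [3.5y] swap r/2=769/31468: DF=(1 − 769/31468·(0.960700+0.947100+0.925900+0.885700+0.865700+0.862300))/(1+769/31468) = 4231/5000 ≈ 0.846200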